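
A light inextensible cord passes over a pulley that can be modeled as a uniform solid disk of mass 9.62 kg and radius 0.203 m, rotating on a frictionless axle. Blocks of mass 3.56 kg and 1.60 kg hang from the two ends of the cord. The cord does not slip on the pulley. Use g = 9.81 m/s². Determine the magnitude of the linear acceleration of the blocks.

a ≈ 1.93 m/s²

I = ½MR² = (1/2)(9.62)(0.203)² = 0.1982 kg·m².
Heavier block: m₁g − T₁ = m₁a. Lighter block: T₂ − m₂g = m₂a.
Pulley: (T₁ − T₂)R = Iα = I(a/R), so T₁ − T₂ = (I/R²)a = (1/2)M_p a = 4.810·a.
Adding the three: (m₁ − m₂)g = (m₁ + m₂ + 4.810)a, so a = (3.56 − 1.60)(9.81)/(3.56 + 1.60 + 4.810) = 1.929 m/s².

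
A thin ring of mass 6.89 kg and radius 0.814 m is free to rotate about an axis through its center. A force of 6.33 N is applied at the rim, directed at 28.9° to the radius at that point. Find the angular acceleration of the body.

I = MR² = (6.89)(0.814)² = 4.565 kg·m².
Only the tangential component produces torque: τ = F R sinθ = (6.33)(0.814) sin 28.9° = 2.490 N·m.
Newton's second law for rotation, τ = Iα, gives α = τ/I = 2.490/4.565 = 0.5455 rad/s².

α ≈ 0.545 rad/s²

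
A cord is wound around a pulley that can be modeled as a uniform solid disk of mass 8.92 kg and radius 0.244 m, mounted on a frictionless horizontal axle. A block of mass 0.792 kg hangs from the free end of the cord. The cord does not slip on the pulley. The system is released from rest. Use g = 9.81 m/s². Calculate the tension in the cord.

T ≈ 6.60 N

I = ½MR² = (1/2)(8.92)(0.244)² = 0.2655 kg·m².
Block: mg − T = ma. Pulley: TR = Iα. No-slip: a = αR, so T = (I/R²)a = 4.460·a.
Then mg = (m + 4.460)a, so a = (0.792)(9.81)/(0.792 + 4.460) = 1.479 m/s².
T = 4.460·a = 6.598 N.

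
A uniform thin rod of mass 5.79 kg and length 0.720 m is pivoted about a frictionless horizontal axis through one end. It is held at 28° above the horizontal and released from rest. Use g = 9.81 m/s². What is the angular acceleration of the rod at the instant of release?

About the pivot, I = (1/3)ML² = (1/3)(5.79)(0.720)² = 1.001 kg·m².
The weight acts at the center, a distance L/2 = 0.3600 m from the pivot; τ = Mg(L/2) cos 28° = 18.05 N·m.
α = τ/I = 18.05/1.001 = 18.05 rad/s².
(Equivalently α = (3g/(2L)) cos 28° = 18.05 rad/s².)

α ≈ 18.0 rad/s²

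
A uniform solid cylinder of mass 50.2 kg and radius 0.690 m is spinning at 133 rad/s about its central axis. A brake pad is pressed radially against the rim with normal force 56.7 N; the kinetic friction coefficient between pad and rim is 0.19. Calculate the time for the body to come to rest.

t ≈ 214 s

I = ½MR² = (1/2)(50.2)(0.690)² = 11.95 kg·m².
Friction force f = μN = (0.19)(56.7) = 10.77 N at the rim; torque magnitude τ = fR = 7.433 N·m, opposing ω.
|α| = τ/I = 7.433/11.95 = 0.6220 rad/s² (deceleration).
0 = ω₀ − |α|t ⇒ t = ω₀/|α| = 133/0.6220 = 213.8 s.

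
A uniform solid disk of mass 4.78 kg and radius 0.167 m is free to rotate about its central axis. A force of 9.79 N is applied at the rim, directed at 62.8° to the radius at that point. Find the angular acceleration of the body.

I = ½MR² = (1/2)(4.78)(0.167)² = 0.06665 kg·m².
Only the tangential component produces torque: τ = F R sinθ = (9.79)(0.167) sin 62.8° = 1.454 N·m.
Newton's second law for rotation, τ = Iα, gives α = τ/I = 1.454/0.06665 = 21.82 rad/s².

α ≈ 21.8 rad/s²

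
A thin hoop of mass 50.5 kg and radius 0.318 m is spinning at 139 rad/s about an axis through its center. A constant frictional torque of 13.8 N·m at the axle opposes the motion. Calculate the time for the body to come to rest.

I = MR² = (50.5)(0.318)² = 5.107 kg·m².
The net torque has magnitude 13.8 N·m, opposing ω.
|α| = τ/I = 13.80/5.107 = 2.702 rad/s² (deceleration).
0 = ω₀ − |α|t ⇒ t = ω₀/|α| = 139/2.702 = 51.44 s.

t ≈ 51.4 s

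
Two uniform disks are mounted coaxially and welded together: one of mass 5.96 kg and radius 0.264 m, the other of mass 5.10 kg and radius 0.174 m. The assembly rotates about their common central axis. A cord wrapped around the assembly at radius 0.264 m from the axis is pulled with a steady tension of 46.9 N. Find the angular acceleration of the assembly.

α ≈ 43.5 rad/s²

I = ½M₁R₁² + ½M₂R₂² = ½(5.96)(0.264)² + ½(5.10)(0.174)² = 0.2849 kg·m².
τ = F r = (46.9)(0.264) = 12.38 N·m.
α = τ/I = 12.38/0.2849 = 43.46 rad/s².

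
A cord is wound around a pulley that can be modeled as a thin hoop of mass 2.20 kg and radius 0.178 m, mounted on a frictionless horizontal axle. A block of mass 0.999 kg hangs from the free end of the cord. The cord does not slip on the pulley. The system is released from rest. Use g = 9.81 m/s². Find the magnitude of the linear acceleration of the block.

I = MR² = (2.20)(0.178)² = 0.06970 kg·m².
Block: mg − T = ma. Pulley: TR = Iα. No-slip: a = αR, so T = (I/R²)a = 2.200·a.
Then mg = (m + 2.200)a, so a = (0.999)(9.81)/(0.999 + 2.200) = 3.064 m/s².

a ≈ 3.06 m/s²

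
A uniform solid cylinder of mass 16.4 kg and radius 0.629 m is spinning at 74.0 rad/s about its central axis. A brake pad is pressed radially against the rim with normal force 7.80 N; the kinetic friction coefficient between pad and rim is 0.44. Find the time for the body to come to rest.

t ≈ 111 s

I = ½MR² = (1/2)(16.4)(0.629)² = 3.244 kg·m².
Friction force f = μN = (0.44)(7.80) = 3.432 N at the rim; torque magnitude τ = fR = 2.159 N·m, opposing ω.
|α| = τ/I = 2.159/3.244 = 0.6654 rad/s² (deceleration).
0 = ω₀ − |α|t ⇒ t = ω₀/|α| = 74.0/0.6654 = 111.2 s.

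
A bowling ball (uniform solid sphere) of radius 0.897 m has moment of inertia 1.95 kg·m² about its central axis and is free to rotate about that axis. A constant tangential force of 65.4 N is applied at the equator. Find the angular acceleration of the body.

τ = F R = (65.4)(0.897) = 58.66 N·m.
From τ = Iα: α = 58.66/1.950 = 30.08 rad/s².

α ≈ 30.1 rad/s²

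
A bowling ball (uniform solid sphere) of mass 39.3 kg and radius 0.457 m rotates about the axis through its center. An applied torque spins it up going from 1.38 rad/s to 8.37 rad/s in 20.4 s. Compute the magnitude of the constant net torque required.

τ ≈ 1.12 N·m

I = (2/5)MR² = (2/5)(39.3)(0.457)² = 3.283 kg·m².
α = Δω/Δt = (8.37 − 1.38)/20.4 = 0.3426 rad/s².
τ = Iα = (3.283)(0.3426) = 1.125 N·m.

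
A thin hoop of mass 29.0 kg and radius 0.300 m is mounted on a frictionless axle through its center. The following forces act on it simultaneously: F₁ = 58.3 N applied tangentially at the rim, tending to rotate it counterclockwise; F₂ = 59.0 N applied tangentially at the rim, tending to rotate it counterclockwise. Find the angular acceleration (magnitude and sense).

I = MR² = (29.0)(0.300)² = 2.610 kg·m².
Taking counterclockwise as positive: τ₁ = +(58.3)(0.300) = +17.49 N·m; τ₂ = +(59.0)(0.300) = +17.70 N·m.
Net torque τ = 35.19 N·m.
α = τ/I = 35.19/2.610 = 13.48 rad/s².

α ≈ 13.5 rad/s², counterclockwise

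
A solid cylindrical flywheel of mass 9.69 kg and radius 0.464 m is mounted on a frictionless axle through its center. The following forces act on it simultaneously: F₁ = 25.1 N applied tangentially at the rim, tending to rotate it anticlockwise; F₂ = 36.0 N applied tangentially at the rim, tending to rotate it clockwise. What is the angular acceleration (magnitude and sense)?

I = ½MR² = (1/2)(9.69)(0.464)² = 1.043 kg·m².
Taking anticlockwise as positive: τ₁ = +(25.1)(0.464) = +11.65 N·m; τ₂ = −(36.0)(0.464) = −16.70 N·m.
Net torque τ = -5.058 N·m.
α = τ/I = -5.058/1.043 = -4.849 rad/s².

α ≈ 4.85 rad/s², clockwise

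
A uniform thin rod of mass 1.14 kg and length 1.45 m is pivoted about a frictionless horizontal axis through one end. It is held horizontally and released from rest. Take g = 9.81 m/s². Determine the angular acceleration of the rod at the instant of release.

About the pivot, I = (1/3)ML² = (1/3)(1.14)(1.45)² = 0.7989 kg·m².
The weight acts at the center, a distance L/2 = 0.7250 m from the pivot; τ = Mg(L/2) = 8.108 N·m.
α = τ/I = 8.108/0.7989 = 10.15 rad/s².
(Equivalently α = (3g/(2L)) = 10.15 rad/s².)

α ≈ 10.1 rad/s²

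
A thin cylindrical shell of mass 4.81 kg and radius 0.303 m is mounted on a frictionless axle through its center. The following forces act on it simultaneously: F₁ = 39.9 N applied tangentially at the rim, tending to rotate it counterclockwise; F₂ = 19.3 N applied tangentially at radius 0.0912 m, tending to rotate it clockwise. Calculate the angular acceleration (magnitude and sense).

I = MR² = (4.81)(0.303)² = 0.4416 kg·m².
Taking counterclockwise as positive: τ₁ = +(39.9)(0.303) = +12.09 N·m; τ₂ = −(19.3)(0.0912) = −1.760 N·m.
Net torque τ = 10.33 N·m.
α = τ/I = 10.33/0.4416 = 23.39 rad/s².

α ≈ 23.4 rad/s², counterclockwise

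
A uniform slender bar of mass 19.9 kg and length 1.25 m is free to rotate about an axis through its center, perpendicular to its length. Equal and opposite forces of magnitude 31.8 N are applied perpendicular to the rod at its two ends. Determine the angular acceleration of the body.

I = (1/12)ML² = (1/12)(19.9)(1.25)² = 2.591 kg·m².
The couple gives τ = F·(L/2) + F·(L/2) = F L = (31.8)(1.25) = 39.75 N·m.
From τ = Iα: α = 39.75/2.591 = 15.34 rad/s².

α ≈ 15.3 rad/s²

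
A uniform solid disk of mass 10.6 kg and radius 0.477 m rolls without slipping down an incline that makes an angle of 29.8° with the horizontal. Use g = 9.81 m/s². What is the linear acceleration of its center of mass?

a ≈ 3.25 m/s²

Translation along the incline: Mg sinθ − f = Ma.
Rotation about the center: fR = Iα with I = ½MR². No-slip gives a = αR, so f = (I/R²)a = (1/2)M a.
Substituting: Mg sinθ = (1 + 0.5000)Ma, so a = g sinθ/(1 + 0.5000) = (9.81) sin 29.8° / 1.500 = 3.250 m/s².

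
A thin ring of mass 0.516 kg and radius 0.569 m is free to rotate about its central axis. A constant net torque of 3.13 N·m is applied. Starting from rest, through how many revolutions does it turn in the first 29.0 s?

I = MR² = (0.516)(0.569)² = 0.1671 kg·m².
α = τ/I = 3.13/0.1671 = 18.74 rad/s².
θ = ½αt² = ½(18.74)(29.0)² = 7878 rad.
Revolutions = θ/(2π) = 1254.

≈ 1250 revolutions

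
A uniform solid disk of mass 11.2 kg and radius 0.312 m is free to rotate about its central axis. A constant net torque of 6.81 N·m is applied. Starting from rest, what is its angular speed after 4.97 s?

ω ≈ 62.1 rad/s

I = ½MR² = (1/2)(11.2)(0.312)² = 0.5451 kg·m².
α = τ/I = 6.81/0.5451 = 12.49 rad/s².
ω = ω₀ + αt = 0 + (12.49)(4.97) = 62.09 rad/s.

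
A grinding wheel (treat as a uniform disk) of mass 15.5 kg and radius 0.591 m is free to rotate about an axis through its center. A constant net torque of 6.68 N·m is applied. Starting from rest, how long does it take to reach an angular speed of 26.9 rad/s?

I = ½MR² = (1/2)(15.5)(0.591)² = 2.707 kg·m².
α = τ/I = 6.68/2.707 = 2.468 rad/s².
ω = αt ⇒ t = ω/α = 26.9/2.468 = 10.90 s.

t ≈ 10.9 s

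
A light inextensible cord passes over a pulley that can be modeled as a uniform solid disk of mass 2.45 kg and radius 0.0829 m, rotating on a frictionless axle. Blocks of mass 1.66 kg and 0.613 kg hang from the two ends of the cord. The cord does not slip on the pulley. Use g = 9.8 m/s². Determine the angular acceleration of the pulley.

I = ½MR² = (1/2)(2.45)(0.0829)² = 0.008419 kg·m².
Heavier block: m₁g − T₁ = m₁a. Lighter block: T₂ − m₂g = m₂a.
Pulley: (T₁ − T₂)R = Iα = I(a/R), so T₁ − T₂ = (I/R²)a = (1/2)M_p a = 1.225·a.
Adding the three: (m₁ − m₂)g = (m₁ + m₂ + 1.225)a, so a = (1.66 − 0.613)(9.8)/(1.66 + 0.613 + 1.225) = 2.933 m/s².
α = a/R = 2.933/0.0829 = 35.38 rad/s².

α ≈ 35.4 rad/s²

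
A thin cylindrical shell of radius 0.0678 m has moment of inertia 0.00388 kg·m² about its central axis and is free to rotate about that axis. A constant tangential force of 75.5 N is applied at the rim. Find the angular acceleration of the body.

α ≈ 1320 rad/s²

τ = F R = (75.5)(0.0678) = 5.119 N·m.
Newton's second law for rotation, τ = Iα, gives α = τ/I = 5.119/0.003880 = 1319 rad/s².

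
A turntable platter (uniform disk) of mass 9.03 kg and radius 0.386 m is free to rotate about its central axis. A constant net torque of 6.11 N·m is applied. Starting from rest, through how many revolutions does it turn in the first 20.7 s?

I = ½MR² = (1/2)(9.03)(0.386)² = 0.6727 kg·m².
α = τ/I = 6.11/0.6727 = 9.083 rad/s².
θ = ½αt² = ½(9.083)(20.7)² = 1946 rad.
Revolutions = θ/(2π) = 309.7.

≈ 310 revolutions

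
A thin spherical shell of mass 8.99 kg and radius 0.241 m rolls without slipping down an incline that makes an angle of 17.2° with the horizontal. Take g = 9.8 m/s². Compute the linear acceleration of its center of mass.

Translation along the incline: Mg sinθ − f = Ma.
Rotation about the center: fR = Iα with I = (2/3)MR². No-slip gives a = αR, so f = (I/R²)a = (2/3)M a.
Substituting: Mg sinθ = (1 + 0.6667)Ma, so a = g sinθ/(1 + 0.6667) = (9.8) sin 17.2° / 1.667 = 1.739 m/s².

a ≈ 1.74 m/s²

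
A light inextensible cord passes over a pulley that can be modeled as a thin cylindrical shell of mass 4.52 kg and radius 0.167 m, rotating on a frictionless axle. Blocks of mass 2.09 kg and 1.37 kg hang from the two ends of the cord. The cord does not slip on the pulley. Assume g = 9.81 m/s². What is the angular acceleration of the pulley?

I = MR² = (4.52)(0.167)² = 0.1261 kg·m².
Heavier block: m₁g − T₁ = m₁a. Lighter block: T₂ − m₂g = m₂a.
Pulley: (T₁ − T₂)R = Iα = I(a/R), so T₁ − T₂ = (I/R²)a = 1·M_p a = 4.520·a.
Adding the three: (m₁ − m₂)g = (m₁ + m₂ + 4.520)a, so a = (2.09 − 1.37)(9.81)/(2.09 + 1.37 + 4.520) = 0.8851 m/s².
α = a/R = 0.8851/0.167 = 5.300 rad/s².

α ≈ 5.30 rad/s²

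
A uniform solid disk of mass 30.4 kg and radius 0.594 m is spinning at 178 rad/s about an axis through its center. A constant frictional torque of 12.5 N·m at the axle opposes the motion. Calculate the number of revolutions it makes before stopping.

≈ 1080 revolutions

I = ½MR² = (1/2)(30.4)(0.594)² = 5.363 kg·m².
The net torque has magnitude 12.5 N·m, opposing ω.
|α| = τ/I = 12.50/5.363 = 2.331 rad/s² (deceleration).
ω² = ω₀² − 2|α|θ with ω = 0 ⇒ θ = ω₀²/(2|α|) = 6797 rad = 1082 rev.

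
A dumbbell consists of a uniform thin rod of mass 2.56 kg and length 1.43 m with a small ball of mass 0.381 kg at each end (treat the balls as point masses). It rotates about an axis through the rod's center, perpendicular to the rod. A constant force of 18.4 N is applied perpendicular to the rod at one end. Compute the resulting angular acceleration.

α ≈ 15.9 rad/s²

I_rod = (1/12)ML² = (1/12)(2.56)(1.43)² = 0.4362 kg·m².
I_balls = 2·m·(L/2)² = 2(0.381)(0.7150)² = 0.3896 kg·m².
Total I = 0.8258 kg·m².
τ = F·(L/2) = (18.4)(0.715) = 13.16 N·m.
α = τ/I = 13.16/0.8258 = 15.93 rad/s².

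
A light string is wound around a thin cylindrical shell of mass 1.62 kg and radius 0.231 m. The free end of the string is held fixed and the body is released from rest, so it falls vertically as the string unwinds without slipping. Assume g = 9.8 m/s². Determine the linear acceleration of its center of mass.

a ≈ 4.90 m/s²

Translation: Mg − T = Ma. Rotation about the center: TR = Iα with I = MR².
With a = αR: T = (I/R²)a = M a, so Mg = (1 + 1.000)Ma.
a = g/(1 + 1.000) = 9.8/2.000 = 4.900 m/s².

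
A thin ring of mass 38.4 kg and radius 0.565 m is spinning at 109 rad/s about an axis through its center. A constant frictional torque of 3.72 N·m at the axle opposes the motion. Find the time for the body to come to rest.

I = MR² = (38.4)(0.565)² = 12.26 kg·m².
The net torque has magnitude 3.72 N·m, opposing ω.
|α| = τ/I = 3.720/12.26 = 0.3035 rad/s² (deceleration).
0 = ω₀ − |α|t ⇒ t = ω₀/|α| = 109/0.3035 = 359.2 s.

t ≈ 359 s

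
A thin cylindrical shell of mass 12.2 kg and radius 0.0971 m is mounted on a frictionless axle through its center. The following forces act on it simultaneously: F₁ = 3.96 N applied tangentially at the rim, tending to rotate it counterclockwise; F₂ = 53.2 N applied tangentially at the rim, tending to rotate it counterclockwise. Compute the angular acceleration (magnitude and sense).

I = MR² = (12.2)(0.0971)² = 0.1150 kg·m².
Taking counterclockwise as positive: τ₁ = +(3.96)(0.0971) = +0.3845 N·m; τ₂ = +(53.2)(0.0971) = +5.166 N·m.
Net torque τ = 5.550 N·m.
α = τ/I = 5.550/0.1150 = 48.25 rad/s².

α ≈ 48.3 rad/s², counterclockwise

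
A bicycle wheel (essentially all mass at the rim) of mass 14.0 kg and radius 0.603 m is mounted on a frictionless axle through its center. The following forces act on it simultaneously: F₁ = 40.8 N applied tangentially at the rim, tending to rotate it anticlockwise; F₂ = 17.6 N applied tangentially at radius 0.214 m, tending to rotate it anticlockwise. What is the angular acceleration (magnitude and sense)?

α ≈ 5.57 rad/s², anticlockwise

I = MR² = (14.0)(0.603)² = 5.091 kg·m².
Taking anticlockwise as positive: τ₁ = +(40.8)(0.603) = +24.60 N·m; τ₂ = +(17.6)(0.214) = +3.766 N·m.
Net torque τ = 28.37 N·m.
α = τ/I = 28.37/5.091 = 5.573 rad/s².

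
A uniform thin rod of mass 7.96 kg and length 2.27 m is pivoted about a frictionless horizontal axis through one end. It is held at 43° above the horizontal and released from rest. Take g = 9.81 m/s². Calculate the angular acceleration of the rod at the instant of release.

About the pivot, I = (1/3)ML² = (1/3)(7.96)(2.27)² = 13.67 kg·m².
The weight acts at the center, a distance L/2 = 1.135 m from the pivot; τ = Mg(L/2) cos 43° = 64.82 N·m.
α = τ/I = 64.82/13.67 = 4.741 rad/s².

α ≈ 4.74 rad/s²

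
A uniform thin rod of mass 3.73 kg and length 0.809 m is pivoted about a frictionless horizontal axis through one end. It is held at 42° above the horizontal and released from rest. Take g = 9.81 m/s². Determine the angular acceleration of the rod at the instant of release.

About the pivot, I = (1/3)ML² = (1/3)(3.73)(0.809)² = 0.8137 kg·m².
The weight acts at the center, a distance L/2 = 0.4045 m from the pivot; τ = Mg(L/2) cos 42° = 11.00 N·m.
α = τ/I = 11.00/0.8137 = 13.52 rad/s².
(Equivalently α = (3g/(2L)) cos 42° = 13.52 rad/s².)

α ≈ 13.5 rad/s²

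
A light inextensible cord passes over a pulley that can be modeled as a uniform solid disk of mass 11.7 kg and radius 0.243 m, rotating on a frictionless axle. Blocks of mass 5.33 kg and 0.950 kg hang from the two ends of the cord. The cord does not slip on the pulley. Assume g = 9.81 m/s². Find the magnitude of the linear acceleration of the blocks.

I = ½MR² = (1/2)(11.7)(0.243)² = 0.3454 kg·m².
Heavier block: m₁g − T₁ = m₁a. Lighter block: T₂ − m₂g = m₂a.
Pulley: (T₁ − T₂)R = Iα = I(a/R), so T₁ − T₂ = (I/R²)a = (1/2)M_p a = 5.850·a.
Adding the three: (m₁ − m₂)g = (m₁ + m₂ + 5.850)a, so a = (5.33 − 0.950)(9.81)/(5.33 + 0.950 + 5.850) = 3.542 m/s².

a ≈ 3.54 m/s²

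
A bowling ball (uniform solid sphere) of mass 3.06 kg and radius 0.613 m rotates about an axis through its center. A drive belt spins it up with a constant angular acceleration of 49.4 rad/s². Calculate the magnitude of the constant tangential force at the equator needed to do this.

I = (2/5)MR² = (2/5)(3.06)(0.613)² = 0.4599 kg·m².
The required torque is τ = Iα = (0.4599)(49.40) = 22.72 N·m.
A tangential force at the equator gives τ = FR, so F = τ/R = 22.72/0.613 = 37.07 N.

F ≈ 37.1 N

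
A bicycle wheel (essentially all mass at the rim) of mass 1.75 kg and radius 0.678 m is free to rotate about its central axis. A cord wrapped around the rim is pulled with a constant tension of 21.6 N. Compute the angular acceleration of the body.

I = MR² = (1.75)(0.678)² = 0.8044 kg·m².
τ = F R = (21.6)(0.678) = 14.64 N·m.
Newton's second law for rotation, τ = Iα, gives α = τ/I = 14.64/0.8044 = 18.20 rad/s².

α ≈ 18.2 rad/s²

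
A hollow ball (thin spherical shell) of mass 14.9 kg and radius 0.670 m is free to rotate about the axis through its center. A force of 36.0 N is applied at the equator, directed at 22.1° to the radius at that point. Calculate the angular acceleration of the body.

α ≈ 2.04 rad/s²

I = (2/3)MR² = (2/3)(14.9)(0.670)² = 4.459 kg·m².
Only the tangential component produces torque: τ = F R sinθ = (36.0)(0.670) sin 22.1° = 9.075 N·m.
Newton's second law for rotation, τ = Iα, gives α = τ/I = 9.075/4.459 = 2.035 rad/s².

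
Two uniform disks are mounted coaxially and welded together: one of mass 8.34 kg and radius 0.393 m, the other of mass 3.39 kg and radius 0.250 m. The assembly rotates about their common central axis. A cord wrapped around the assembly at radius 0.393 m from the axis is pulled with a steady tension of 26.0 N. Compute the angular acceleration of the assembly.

α ≈ 13.6 rad/s²

I = ½M₁R₁² + ½M₂R₂² = ½(8.34)(0.393)² + ½(3.39)(0.250)² = 0.7500 kg·m².
τ = F r = (26.0)(0.393) = 10.22 N·m.
α = τ/I = 10.22/0.7500 = 13.62 rad/s².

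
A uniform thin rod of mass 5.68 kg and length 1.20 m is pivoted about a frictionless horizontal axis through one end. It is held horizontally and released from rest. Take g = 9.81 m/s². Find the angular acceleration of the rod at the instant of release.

α ≈ 12.3 rad/s²

About the pivot, I = (1/3)ML² = (1/3)(5.68)(1.20)² = 2.726 kg·m².
The weight acts at the center, a distance L/2 = 0.6000 m from the pivot; τ = Mg(L/2) = 33.43 N·m.
α = τ/I = 33.43/2.726 = 12.26 rad/s².
(Equivalently α = (3g/(2L)) = 12.26 rad/s².)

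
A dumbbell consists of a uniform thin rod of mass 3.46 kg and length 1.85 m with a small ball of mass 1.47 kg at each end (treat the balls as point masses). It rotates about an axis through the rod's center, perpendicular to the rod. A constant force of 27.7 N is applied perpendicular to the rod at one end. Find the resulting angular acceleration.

I_rod = (1/12)ML² = (1/12)(3.46)(1.85)² = 0.9868 kg·m².
I_balls = 2·m·(L/2)² = 2(1.47)(0.9250)² = 2.516 kg·m².
Total I = 3.502 kg·m².
τ = F·(L/2) = (27.7)(0.925) = 25.62 N·m.
α = τ/I = 25.62/3.502 = 7.316 rad/s².

α ≈ 7.32 rad/s²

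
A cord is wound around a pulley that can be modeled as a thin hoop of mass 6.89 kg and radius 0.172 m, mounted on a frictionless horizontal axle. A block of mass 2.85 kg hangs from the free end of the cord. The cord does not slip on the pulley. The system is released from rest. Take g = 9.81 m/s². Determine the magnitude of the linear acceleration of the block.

a ≈ 2.87 m/s²

I = MR² = (6.89)(0.172)² = 0.2038 kg·m².
Block: mg − T = ma. Pulley: TR = Iα. No-slip: a = αR, so T = (I/R²)a = 6.890·a.
Then mg = (m + 6.890)a, so a = (2.85)(9.81)/(2.85 + 6.890) = 2.870 m/s².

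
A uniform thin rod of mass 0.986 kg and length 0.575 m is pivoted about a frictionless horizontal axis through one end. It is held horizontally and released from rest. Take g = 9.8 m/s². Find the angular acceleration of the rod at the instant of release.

α ≈ 25.6 rad/s²

About the pivot, I = (1/3)ML² = (1/3)(0.986)(0.575)² = 0.1087 kg·m².
The weight acts at the center, a distance L/2 = 0.2875 m from the pivot; τ = Mg(L/2) = 2.778 N·m.
α = τ/I = 2.778/0.1087 = 25.57 rad/s².
(Equivalently α = (3g/(2L)) = 25.57 rad/s².)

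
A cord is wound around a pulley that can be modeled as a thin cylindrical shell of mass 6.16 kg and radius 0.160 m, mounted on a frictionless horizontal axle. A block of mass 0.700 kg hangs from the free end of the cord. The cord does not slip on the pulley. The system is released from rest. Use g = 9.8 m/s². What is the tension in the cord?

T ≈ 6.16 N

I = MR² = (6.16)(0.160)² = 0.1577 kg·m².
Block: mg − T = ma. Pulley: TR = Iα. No-slip: a = αR, so T = (I/R²)a = 6.160·a.
Then mg = (m + 6.160)a, so a = (0.700)(9.8)/(0.700 + 6.160) = 1.000 m/s².
T = 6.160·a = 6.160 N.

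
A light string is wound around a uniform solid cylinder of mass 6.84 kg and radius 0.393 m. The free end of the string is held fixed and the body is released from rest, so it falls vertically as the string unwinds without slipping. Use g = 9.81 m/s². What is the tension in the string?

Translation: Mg − T = Ma. Rotation about the center: TR = Iα with I = ½MR².
With a = αR: T = (I/R²)a = (1/2)M a, so Mg = (1 + 0.5000)Ma.
a = g/(1 + 0.5000) = 9.81/1.500 = 6.540 m/s².
T = 0.5000·M·a = (0.5000)(6.84)(6.540) = 22.37 N.

T ≈ 22.4 N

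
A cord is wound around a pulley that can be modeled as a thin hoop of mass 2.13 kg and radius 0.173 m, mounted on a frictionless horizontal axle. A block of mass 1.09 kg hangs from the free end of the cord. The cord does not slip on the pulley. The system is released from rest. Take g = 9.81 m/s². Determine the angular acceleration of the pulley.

α ≈ 19.2 rad/s²

I = MR² = (2.13)(0.173)² = 0.06375 kg·m².
Block: mg − T = ma. Pulley: TR = Iα. No-slip: a = αR, so T = (I/R²)a = 2.130·a.
Then mg = (m + 2.130)a, so a = (1.09)(9.81)/(1.09 + 2.130) = 3.321 m/s².
α = a/R = 3.321/0.173 = 19.20 rad/s².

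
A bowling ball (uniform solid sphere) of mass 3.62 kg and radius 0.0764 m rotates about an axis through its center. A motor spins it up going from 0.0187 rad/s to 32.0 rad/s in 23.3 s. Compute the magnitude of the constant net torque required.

I = (2/5)MR² = (2/5)(3.62)(0.0764)² = 0.008452 kg·m².
α = Δω/Δt = (32.0 − 0.0187)/23.3 = 1.373 rad/s².
τ = Iα = (0.008452)(1.373) = 0.01160 N·m.

τ ≈ 0.0116 N·m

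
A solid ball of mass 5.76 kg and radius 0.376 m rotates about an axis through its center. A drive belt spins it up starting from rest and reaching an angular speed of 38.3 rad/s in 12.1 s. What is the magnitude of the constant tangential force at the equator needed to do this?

F ≈ 2.74 N

I = (2/5)MR² = (2/5)(5.76)(0.376)² = 0.3257 kg·m².
α = Δω/Δt = (38.3 − 0)/12.1 = 3.165 rad/s².
The required torque is τ = Iα = (0.3257)(3.165) = 1.031 N·m.
A tangential force at the equator gives τ = FR, so F = τ/R = 1.031/0.376 = 2.742 N.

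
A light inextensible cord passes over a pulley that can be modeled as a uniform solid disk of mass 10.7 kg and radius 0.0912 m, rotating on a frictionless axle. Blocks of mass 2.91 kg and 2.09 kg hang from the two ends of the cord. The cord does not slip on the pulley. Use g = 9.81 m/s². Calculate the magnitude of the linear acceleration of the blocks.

a ≈ 0.777 m/s²

I = ½MR² = (1/2)(10.7)(0.0912)² = 0.04450 kg·m².
Heavier block: m₁g − T₁ = m₁a. Lighter block: T₂ − m₂g = m₂a.
Pulley: (T₁ − T₂)R = Iα = I(a/R), so T₁ − T₂ = (I/R²)a = (1/2)M_p a = 5.350·a.
Adding the three: (m₁ − m₂)g = (m₁ + m₂ + 5.350)a, so a = (2.91 − 2.09)(9.81)/(2.91 + 2.09 + 5.350) = 0.7772 m/s².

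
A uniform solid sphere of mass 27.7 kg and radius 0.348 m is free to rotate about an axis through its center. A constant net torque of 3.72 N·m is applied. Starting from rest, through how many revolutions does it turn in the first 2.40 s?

I = (2/5)MR² = (2/5)(27.7)(0.348)² = 1.342 kg·m².
α = τ/I = 3.72/1.342 = 2.772 rad/s².
θ = ½αt² = ½(2.772)(2.40)² = 7.984 rad.
Revolutions = θ/(2π) = 1.271.

≈ 1.27 revolutions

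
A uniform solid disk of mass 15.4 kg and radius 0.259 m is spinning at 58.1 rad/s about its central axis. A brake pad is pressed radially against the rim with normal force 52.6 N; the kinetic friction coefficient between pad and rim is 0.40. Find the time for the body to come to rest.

t ≈ 5.51 s

I = ½MR² = (1/2)(15.4)(0.259)² = 0.5165 kg·m².
Friction force f = μN = (0.40)(52.6) = 21.04 N at the rim; torque magnitude τ = fR = 5.449 N·m, opposing ω.
|α| = τ/I = 5.449/0.5165 = 10.55 rad/s² (deceleration).
0 = ω₀ − |α|t ⇒ t = ω₀/|α| = 58.1/10.55 = 5.507 s.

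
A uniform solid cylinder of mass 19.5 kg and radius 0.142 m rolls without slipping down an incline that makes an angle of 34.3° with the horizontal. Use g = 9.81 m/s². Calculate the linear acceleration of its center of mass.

a ≈ 3.69 m/s²

Translation along the incline: Mg sinθ − f = Ma.
Rotation about the center: fR = Iα with I = ½MR². No-slip gives a = αR, so f = (I/R²)a = (1/2)M a.
Substituting: Mg sinθ = (1 + 0.5000)Ma, so a = g sinθ/(1 + 0.5000) = (9.81) sin 34.3° / 1.500 = 3.685 m/s².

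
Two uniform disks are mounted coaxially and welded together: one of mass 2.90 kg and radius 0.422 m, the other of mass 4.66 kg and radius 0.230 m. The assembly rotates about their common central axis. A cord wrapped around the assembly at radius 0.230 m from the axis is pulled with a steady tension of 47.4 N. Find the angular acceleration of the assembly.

α ≈ 28.6 rad/s²

I = ½M₁R₁² + ½M₂R₂² = ½(2.90)(0.422)² + ½(4.66)(0.230)² = 0.3815 kg·m².
τ = F r = (47.4)(0.230) = 10.90 N·m.
α = τ/I = 10.90/0.3815 = 28.58 rad/s².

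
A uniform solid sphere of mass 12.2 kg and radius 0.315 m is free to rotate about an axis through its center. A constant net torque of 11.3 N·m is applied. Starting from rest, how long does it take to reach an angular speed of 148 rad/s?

I = (2/5)MR² = (2/5)(12.2)(0.315)² = 0.4842 kg·m².
α = τ/I = 11.3/0.4842 = 23.34 rad/s².
ω = αt ⇒ t = ω/α = 148/23.34 = 6.342 s.

t ≈ 6.34 s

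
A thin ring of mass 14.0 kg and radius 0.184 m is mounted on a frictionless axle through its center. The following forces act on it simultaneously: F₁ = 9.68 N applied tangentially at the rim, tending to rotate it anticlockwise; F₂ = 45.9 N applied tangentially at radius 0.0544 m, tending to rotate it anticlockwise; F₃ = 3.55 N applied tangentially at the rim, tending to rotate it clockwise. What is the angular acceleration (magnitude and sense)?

I = MR² = (14.0)(0.184)² = 0.4740 kg·m².
Taking anticlockwise as positive: τ₁ = +(9.68)(0.184) = +1.781 N·m; τ₂ = +(45.9)(0.0544) = +2.497 N·m; τ₃ = −(3.55)(0.184) = −0.6532 N·m.
Net torque τ = 3.625 N·m.
α = τ/I = 3.625/0.4740 = 7.648 rad/s².

α ≈ 7.65 rad/s², anticlockwise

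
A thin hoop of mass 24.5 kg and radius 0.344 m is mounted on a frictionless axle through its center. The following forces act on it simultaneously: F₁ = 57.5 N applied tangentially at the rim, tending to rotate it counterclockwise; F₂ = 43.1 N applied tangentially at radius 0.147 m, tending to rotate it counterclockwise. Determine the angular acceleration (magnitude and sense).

I = MR² = (24.5)(0.344)² = 2.899 kg·m².
Taking counterclockwise as positive: τ₁ = +(57.5)(0.344) = +19.78 N·m; τ₂ = +(43.1)(0.147) = +6.336 N·m.
Net torque τ = 26.12 N·m.
α = τ/I = 26.12/2.899 = 9.008 rad/s².

α ≈ 9.01 rad/s², counterclockwise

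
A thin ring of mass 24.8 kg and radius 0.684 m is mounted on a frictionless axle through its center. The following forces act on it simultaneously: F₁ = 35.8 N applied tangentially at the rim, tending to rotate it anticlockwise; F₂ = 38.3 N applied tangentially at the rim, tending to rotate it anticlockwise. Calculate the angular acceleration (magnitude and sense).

α ≈ 4.37 rad/s², anticlockwise

I = MR² = (24.8)(0.684)² = 11.60 kg·m².
Taking anticlockwise as positive: τ₁ = +(35.8)(0.684) = +24.49 N·m; τ₂ = +(38.3)(0.684) = +26.20 N·m.
Net torque τ = 50.68 N·m.
α = τ/I = 50.68/11.60 = 4.368 rad/s².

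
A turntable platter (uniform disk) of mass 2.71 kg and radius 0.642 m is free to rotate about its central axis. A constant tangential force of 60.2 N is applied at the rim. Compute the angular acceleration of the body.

I = ½MR² = (1/2)(2.71)(0.642)² = 0.5585 kg·m².
τ = F R = (60.2)(0.642) = 38.65 N·m.
Newton's second law for rotation, τ = Iα, gives α = τ/I = 38.65/0.5585 = 69.20 rad/s².

α ≈ 69.2 rad/s²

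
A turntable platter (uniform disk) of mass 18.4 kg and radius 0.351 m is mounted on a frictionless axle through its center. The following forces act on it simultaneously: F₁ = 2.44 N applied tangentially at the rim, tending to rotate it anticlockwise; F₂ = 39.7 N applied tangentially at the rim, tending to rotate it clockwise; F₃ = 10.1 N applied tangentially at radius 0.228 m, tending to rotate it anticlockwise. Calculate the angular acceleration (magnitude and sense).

α ≈ 9.51 rad/s², clockwise

I = ½MR² = (1/2)(18.4)(0.351)² = 1.133 kg·m².
Taking anticlockwise as positive: τ₁ = +(2.44)(0.351) = +0.8564 N·m; τ₂ = −(39.7)(0.351) = −13.93 N·m; τ₃ = +(10.1)(0.228) = +2.303 N·m.
Net torque τ = -10.78 N·m.
α = τ/I = -10.78/1.133 = -9.507 rad/s².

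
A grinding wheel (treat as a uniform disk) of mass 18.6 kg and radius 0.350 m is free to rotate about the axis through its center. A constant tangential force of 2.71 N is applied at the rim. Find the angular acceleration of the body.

I = ½MR² = (1/2)(18.6)(0.350)² = 1.139 kg·m².
τ = F R = (2.71)(0.350) = 0.9485 N·m.
From τ = Iα: α = 0.9485/1.139 = 0.8326 rad/s².

α ≈ 0.833 rad/s²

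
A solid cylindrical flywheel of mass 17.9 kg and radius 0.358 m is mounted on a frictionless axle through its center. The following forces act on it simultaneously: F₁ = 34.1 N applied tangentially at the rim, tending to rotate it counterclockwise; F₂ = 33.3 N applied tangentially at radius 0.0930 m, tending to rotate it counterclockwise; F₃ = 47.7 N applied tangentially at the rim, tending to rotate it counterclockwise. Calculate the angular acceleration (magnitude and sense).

I = ½MR² = (1/2)(17.9)(0.358)² = 1.147 kg·m².
Taking counterclockwise as positive: τ₁ = +(34.1)(0.358) = +12.21 N·m; τ₂ = +(33.3)(0.0930) = +3.097 N·m; τ₃ = +(47.7)(0.358) = +17.08 N·m.
Net torque τ = 32.38 N·m.
α = τ/I = 32.38/1.147 = 28.23 rad/s².

α ≈ 28.2 rad/s², counterclockwise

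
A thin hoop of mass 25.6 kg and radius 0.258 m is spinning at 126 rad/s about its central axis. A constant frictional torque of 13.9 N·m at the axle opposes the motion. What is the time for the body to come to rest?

I = MR² = (25.6)(0.258)² = 1.704 kg·m².
The net torque has magnitude 13.9 N·m, opposing ω.
|α| = τ/I = 13.90/1.704 = 8.157 rad/s² (deceleration).
0 = ω₀ − |α|t ⇒ t = ω₀/|α| = 126/8.157 = 15.45 s.

t ≈ 15.4 s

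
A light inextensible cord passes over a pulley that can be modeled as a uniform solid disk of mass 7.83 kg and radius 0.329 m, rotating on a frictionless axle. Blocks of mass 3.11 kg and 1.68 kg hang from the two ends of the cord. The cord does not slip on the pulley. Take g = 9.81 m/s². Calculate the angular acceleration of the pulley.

I = ½MR² = (1/2)(7.83)(0.329)² = 0.4238 kg·m².
Heavier block: m₁g − T₁ = m₁a. Lighter block: T₂ − m₂g = m₂a.
Pulley: (T₁ − T₂)R = Iα = I(a/R), so T₁ − T₂ = (I/R²)a = (1/2)M_p a = 3.915·a.
Adding the three: (m₁ − m₂)g = (m₁ + m₂ + 3.915)a, so a = (3.11 − 1.68)(9.81)/(3.11 + 1.68 + 3.915) = 1.612 m/s².
α = a/R = 1.612/0.329 = 4.898 rad/s².

α ≈ 4.90 rad/s²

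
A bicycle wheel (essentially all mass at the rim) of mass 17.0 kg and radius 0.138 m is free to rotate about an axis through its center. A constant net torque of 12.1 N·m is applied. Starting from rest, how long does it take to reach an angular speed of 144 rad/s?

t ≈ 3.85 s

I = MR² = (17.0)(0.138)² = 0.3237 kg·m².
α = τ/I = 12.1/0.3237 = 37.37 rad/s².
ω = αt ⇒ t = ω/α = 144/37.37 = 3.853 s.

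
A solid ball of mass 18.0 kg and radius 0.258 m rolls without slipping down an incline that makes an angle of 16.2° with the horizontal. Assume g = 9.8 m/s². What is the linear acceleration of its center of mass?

Translation along the incline: Mg sinθ − f = Ma.
Rotation about the center: fR = Iα with I = (2/5)MR². No-slip gives a = αR, so f = (I/R²)a = (2/5)M a.
Substituting: Mg sinθ = (1 + 0.4000)Ma, so a = g sinθ/(1 + 0.4000) = (9.8) sin 16.2° / 1.400 = 1.953 m/s².

a ≈ 1.95 m/s²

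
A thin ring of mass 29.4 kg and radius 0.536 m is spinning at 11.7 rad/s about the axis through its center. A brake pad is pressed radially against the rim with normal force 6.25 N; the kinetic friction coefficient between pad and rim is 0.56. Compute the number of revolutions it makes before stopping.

I = MR² = (29.4)(0.536)² = 8.447 kg·m².
Friction force f = μN = (0.56)(6.25) = 3.500 N at the rim; torque magnitude τ = fR = 1.876 N·m, opposing ω.
|α| = τ/I = 1.876/8.447 = 0.2221 rad/s² (deceleration).
ω² = ω₀² − 2|α|θ with ω = 0 ⇒ θ = ω₀²/(2|α|) = 308.2 rad = 49.05 rev.

≈ 49.0 revolutions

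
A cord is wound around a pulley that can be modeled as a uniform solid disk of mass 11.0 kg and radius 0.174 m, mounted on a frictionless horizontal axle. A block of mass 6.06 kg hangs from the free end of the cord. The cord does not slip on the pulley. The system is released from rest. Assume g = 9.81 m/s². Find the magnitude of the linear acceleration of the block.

a ≈ 5.14 m/s²

I = ½MR² = (1/2)(11.0)(0.174)² = 0.1665 kg·m².
Block: mg − T = ma. Pulley: TR = Iα. No-slip: a = αR, so T = (I/R²)a = 5.500·a.
Then mg = (m + 5.500)a, so a = (6.06)(9.81)/(6.06 + 5.500) = 5.143 m/s².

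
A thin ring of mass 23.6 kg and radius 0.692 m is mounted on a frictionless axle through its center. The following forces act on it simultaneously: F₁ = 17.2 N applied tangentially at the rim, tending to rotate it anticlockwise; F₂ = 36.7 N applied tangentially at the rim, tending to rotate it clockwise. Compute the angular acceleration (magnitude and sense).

I = MR² = (23.6)(0.692)² = 11.30 kg·m².
Taking anticlockwise as positive: τ₁ = +(17.2)(0.692) = +11.90 N·m; τ₂ = −(36.7)(0.692) = −25.40 N·m.
Net torque τ = -13.49 N·m.
α = τ/I = -13.49/11.30 = -1.194 rad/s².

α ≈ 1.19 rad/s², clockwise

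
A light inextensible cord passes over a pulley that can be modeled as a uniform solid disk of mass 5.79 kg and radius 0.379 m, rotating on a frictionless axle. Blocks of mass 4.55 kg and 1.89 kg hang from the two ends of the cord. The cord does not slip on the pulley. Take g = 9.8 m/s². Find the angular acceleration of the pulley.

α ≈ 7.37 rad/s²

I = ½MR² = (1/2)(5.79)(0.379)² = 0.4158 kg·m².
Heavier block: m₁g − T₁ = m₁a. Lighter block: T₂ − m₂g = m₂a.
Pulley: (T₁ − T₂)R = Iα = I(a/R), so T₁ − T₂ = (I/R²)a = (1/2)M_p a = 2.895·a.
Adding the three: (m₁ − m₂)g = (m₁ + m₂ + 2.895)a, so a = (4.55 − 1.89)(9.8)/(4.55 + 1.89 + 2.895) = 2.793 m/s².
α = a/R = 2.793/0.379 = 7.368 rad/s².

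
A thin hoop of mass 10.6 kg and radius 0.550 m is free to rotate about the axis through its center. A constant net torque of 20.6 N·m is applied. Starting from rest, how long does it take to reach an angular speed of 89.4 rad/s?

I = MR² = (10.6)(0.550)² = 3.207 kg·m².
α = τ/I = 20.6/3.207 = 6.424 rad/s².
ω = αt ⇒ t = ω/α = 89.4/6.424 = 13.92 s.

t ≈ 13.9 s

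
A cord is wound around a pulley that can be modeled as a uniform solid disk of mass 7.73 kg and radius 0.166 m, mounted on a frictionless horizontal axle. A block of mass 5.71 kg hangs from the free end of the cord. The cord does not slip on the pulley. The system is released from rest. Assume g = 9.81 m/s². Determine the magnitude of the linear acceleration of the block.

I = ½MR² = (1/2)(7.73)(0.166)² = 0.1065 kg·m².
Block: mg − T = ma. Pulley: TR = Iα. No-slip: a = αR, so T = (I/R²)a = 3.865·a.
Then mg = (m + 3.865)a, so a = (5.71)(9.81)/(5.71 + 3.865) = 5.850 m/s².

a ≈ 5.85 m/s²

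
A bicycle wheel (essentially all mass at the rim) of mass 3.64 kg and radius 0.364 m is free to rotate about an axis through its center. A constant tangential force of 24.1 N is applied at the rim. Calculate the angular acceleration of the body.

I = MR² = (3.64)(0.364)² = 0.4823 kg·m².
τ = F R = (24.1)(0.364) = 8.772 N·m.
From τ = Iα: α = 8.772/0.4823 = 18.19 rad/s².

α ≈ 18.2 rad/s²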